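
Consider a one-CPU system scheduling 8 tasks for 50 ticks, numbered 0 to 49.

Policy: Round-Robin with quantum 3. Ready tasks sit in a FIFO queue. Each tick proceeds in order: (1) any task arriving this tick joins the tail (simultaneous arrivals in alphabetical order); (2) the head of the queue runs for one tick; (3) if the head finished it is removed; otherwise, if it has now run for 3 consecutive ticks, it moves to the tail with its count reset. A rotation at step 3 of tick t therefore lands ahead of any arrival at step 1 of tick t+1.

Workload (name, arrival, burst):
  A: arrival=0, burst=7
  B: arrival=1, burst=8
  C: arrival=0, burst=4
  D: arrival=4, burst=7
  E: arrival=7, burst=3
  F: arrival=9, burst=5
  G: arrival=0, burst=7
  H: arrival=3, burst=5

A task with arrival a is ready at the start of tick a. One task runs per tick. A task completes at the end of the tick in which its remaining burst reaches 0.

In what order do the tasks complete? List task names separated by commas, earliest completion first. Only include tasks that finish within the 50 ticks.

completion order = C, E, A, H, G, F, B, D

t=0: queue=[A,C,G] q_used=0 → run A
t=1: queue=[A,C,G,B] q_used=1 → run A
t=2: queue=[A,C,G,B] q_used=2 → run A
t=3: queue=[C,G,B,A,H] q_used=0 → run C
t=4: queue=[C,G,B,A,H,D] q_used=1 → run C
t=5: queue=[C,G,B,A,H,D] q_used=2 → run C
t=6: queue=[G,B,A,H,D,C] q_used=0 → run G
t=7: queue=[G,B,A,H,D,C,E] q_used=1 → run G
t=8: queue=[G,B,A,H,D,C,E] q_used=2 → run G
t=9: queue=[B,A,H,D,C,E,G,F] q_used=0 → run B
t=10: queue=[B,A,H,D,C,E,G,F] q_used=1 → run B
t=11: queue=[B,A,H,D,C,E,G,F] q_used=2 → run B
t=12: queue=[A,H,D,C,E,G,F,B] q_used=0 → run A
t=13: queue=[A,H,D,C,E,G,F,B] q_used=1 → run A
t=14: queue=[A,H,D,C,E,G,F,B] q_used=2 → run A
t=15: queue=[H,D,C,E,G,F,B,A] q_used=0 → run H
t=16: queue=[H,D,C,E,G,F,B,A] q_used=1 → run H
t=17: queue=[H,D,C,E,G,F,B,A] q_used=2 → run H
t=18: queue=[D,C,E,G,F,B,A,H] q_used=0 → run D
t=19: queue=[D,C,E,G,F,B,A,H] q_used=1 → run D
t=20: queue=[D,C,E,G,F,B,A,H] q_used=2 → run D
t=21: queue=[C,E,G,F,B,A,H,D] q_used=0 → run C
t=22: queue=[E,G,F,B,A,H,D] q_used=0 → run E
t=23: queue=[E,G,F,B,A,H,D] q_used=1 → run E
t=24: queue=[E,G,F,B,A,H,D] q_used=2 → run E
t=25: queue=[G,F,B,A,H,D] q_used=0 → run G
t=26: queue=[G,F,B,A,H,D] q_used=1 → run G
t=27: queue=[G,F,B,A,H,D] q_used=2 → run G
t=28: queue=[F,B,A,H,D,G] q_used=0 → run F
t=29: queue=[F,B,A,H,D,G] q_used=1 → run F
t=30: queue=[F,B,A,H,D,G] q_used=2 → run F
t=31: queue=[B,A,H,D,G,F] q_used=0 → run B
t=32: queue=[B,A,H,D,G,F] q_used=1 → run B
t=33: queue=[B,A,H,D,G,F] q_used=2 → run B
t=34: queue=[A,H,D,G,F,B] q_used=0 → run A
t=35: queue=[H,D,G,F,B] q_used=0 → run H
t=36: queue=[H,D,G,F,B] q_used=1 → run H
t=37: queue=[D,G,F,B] q_used=0 → run D
t=38: queue=[D,G,F,B] q_used=1 → run D
t=39: queue=[D,G,F,B] q_used=2 → run D
t=40: queue=[G,F,B,D] q_used=0 → run G
t=41: queue=[F,B,D] q_used=0 → run F
t=42: queue=[F,B,D] q_used=1 → run F
t=43: queue=[B,D] q_used=0 → run B
t=44: queue=[B,D] q_used=1 → run B
t=45: queue=[D] q_used=0 → run D
t=46: (idle)
t=47: (idle)
t=48: (idle)
t=49: (idle)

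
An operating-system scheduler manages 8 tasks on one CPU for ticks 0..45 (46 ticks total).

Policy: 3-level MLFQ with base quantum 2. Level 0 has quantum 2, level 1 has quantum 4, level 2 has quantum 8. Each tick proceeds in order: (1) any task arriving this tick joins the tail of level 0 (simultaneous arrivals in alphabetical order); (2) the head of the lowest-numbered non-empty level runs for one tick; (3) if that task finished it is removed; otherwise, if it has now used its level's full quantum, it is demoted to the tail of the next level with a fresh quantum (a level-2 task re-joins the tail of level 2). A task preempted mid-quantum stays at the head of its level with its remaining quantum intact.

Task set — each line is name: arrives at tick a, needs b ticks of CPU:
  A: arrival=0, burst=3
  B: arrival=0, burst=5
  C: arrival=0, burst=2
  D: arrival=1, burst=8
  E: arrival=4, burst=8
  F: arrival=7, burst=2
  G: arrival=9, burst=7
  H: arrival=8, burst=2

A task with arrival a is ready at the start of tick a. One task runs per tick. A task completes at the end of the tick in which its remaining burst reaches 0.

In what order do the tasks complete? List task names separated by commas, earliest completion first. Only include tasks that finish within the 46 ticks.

t=0: L0/L1/L2 = ABC/-/- → run A
t=1: L0/L1/L2 = ABCD/-/- → run A
t=2: L0/L1/L2 = BCD/A/- → run B
t=3: L0/L1/L2 = BCD/A/- → run B
t=4: L0/L1/L2 = CDE/AB/- → run C
t=5: L0/L1/L2 = CDE/AB/- → run C
t=6: L0/L1/L2 = DE/AB/- → run D
t=7: L0/L1/L2 = DEF/AB/- → run D
t=8: L0/L1/L2 = EFH/ABD/- → run E
t=9: L0/L1/L2 = EFHG/ABD/- → run E
t=10: L0/L1/L2 = FHG/ABDE/- → run F
t=11: L0/L1/L2 = FHG/ABDE/- → run F
t=12: L0/L1/L2 = HG/ABDE/- → run H
t=13: L0/L1/L2 = HG/ABDE/- → run H
t=14: L0/L1/L2 = G/ABDE/- → run G
t=15: L0/L1/L2 = G/ABDE/- → run G
t=16: L0/L1/L2 = -/ABDEG/- → run A
t=17: L0/L1/L2 = -/BDEG/- → run B
t=18: L0/L1/L2 = -/BDEG/- → run B
t=19: L0/L1/L2 = -/BDEG/- → run B
t=20: L0/L1/L2 = -/DEG/- → run D
t=21: L0/L1/L2 = -/DEG/- → run D
t=22: L0/L1/L2 = -/DEG/- → run D
t=23: L0/L1/L2 = -/DEG/- → run D
t=24: L0/L1/L2 = -/EG/D → run E
t=25: L0/L1/L2 = -/EG/D → run E
t=26: L0/L1/L2 = -/EG/D → run E
t=27: L0/L1/L2 = -/EG/D → run E
t=28: L0/L1/L2 = -/G/DE → run G
t=29: L0/L1/L2 = -/G/DE → run G
t=30: L0/L1/L2 = -/G/DE → run G
t=31: L0/L1/L2 = -/G/DE → run G
t=32: L0/L1/L2 = -/-/DEG → run D
t=33: L0/L1/L2 = -/-/DEG → run D
t=34: L0/L1/L2 = -/-/EG → run E
t=35: L0/L1/L2 = -/-/EG → run E
t=36: L0/L1/L2 = -/-/G → run G
t=37: (idle)
t=38: (idle)
t=39: (idle)
t=40: (idle)
t=41: (idle)
t=42: (idle)
t=43: (idle)
t=44: (idle)
t=45: (idle)

completion order = C, F, H, A, B, D, E, G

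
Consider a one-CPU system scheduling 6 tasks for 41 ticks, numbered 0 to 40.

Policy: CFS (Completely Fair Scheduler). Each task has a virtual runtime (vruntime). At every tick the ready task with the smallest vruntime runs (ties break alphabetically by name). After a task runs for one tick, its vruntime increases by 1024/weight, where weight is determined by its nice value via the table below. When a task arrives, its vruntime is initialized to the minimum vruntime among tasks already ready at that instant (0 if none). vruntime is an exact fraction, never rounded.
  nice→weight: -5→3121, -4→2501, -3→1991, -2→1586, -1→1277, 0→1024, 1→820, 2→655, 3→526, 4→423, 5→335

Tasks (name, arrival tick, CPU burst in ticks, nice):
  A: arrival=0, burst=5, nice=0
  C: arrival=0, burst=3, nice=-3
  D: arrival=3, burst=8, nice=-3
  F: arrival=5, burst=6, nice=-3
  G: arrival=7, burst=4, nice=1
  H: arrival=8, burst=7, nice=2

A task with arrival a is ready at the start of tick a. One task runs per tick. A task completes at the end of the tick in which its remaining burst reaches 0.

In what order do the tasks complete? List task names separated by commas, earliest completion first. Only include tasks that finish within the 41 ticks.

completion order = C, F, A, D, G, H

t=0: vr[A=0 C=0] → run A
t=1: vr[A=1 C=0] → run C
t=2: vr[A=1 C=1024/1991] → run C
t=3: vr[A=1 C=2048/1991 D=1] → run A
t=4: vr[A=2 C=2048/1991 D=1] → run D
t=5: vr[A=2 C=2048/1991 D=3015/1991 F=2048/1991] → run C
t=6: vr[A=2 D=3015/1991 F=2048/1991] → run F
t=7: vr[A=2 D=3015/1991 F=3072/1991 G=3015/1991] → run D
t=8: vr[A=2 D=4039/1991 F=3072/1991 G=3015/1991 H=3015/1991] → run G
t=9: vr[A=2 D=4039/1991 F=3072/1991 G=1127771/408155 H=3015/1991] → run H
t=10: vr[A=2 D=4039/1991 F=3072/1991 G=1127771/408155 H=4013609/1304105] → run F
t=11: vr[A=2 D=4039/1991 F=4096/1991 G=1127771/408155 H=4013609/1304105] → run A
t=12: vr[A=3 D=4039/1991 F=4096/1991 G=1127771/408155 H=4013609/1304105] → run D
t=13: vr[A=3 D=5063/1991 F=4096/1991 G=1127771/408155 H=4013609/1304105] → run F
t=14: vr[A=3 D=5063/1991 F=5120/1991 G=1127771/408155 H=4013609/1304105] → run D
t=15: vr[A=3 D=6087/1991 F=5120/1991 G=1127771/408155 H=4013609/1304105] → run F
t=16: vr[A=3 D=6087/1991 F=6144/1991 G=1127771/408155 H=4013609/1304105] → run G
t=17: vr[A=3 D=6087/1991 F=6144/1991 G=1637467/408155 H=4013609/1304105] → run A
t=18: vr[A=4 D=6087/1991 F=6144/1991 G=1637467/408155 H=4013609/1304105] → run D
t=19: vr[A=4 D=7111/1991 F=6144/1991 G=1637467/408155 H=4013609/1304105] → run H
t=20: vr[A=4 D=7111/1991 F=6144/1991 G=1637467/408155 H=6052393/1304105] → run F
t=21: vr[A=4 D=7111/1991 F=7168/1991 G=1637467/408155 H=6052393/1304105] → run D
t=22: vr[A=4 D=8135/1991 F=7168/1991 G=1637467/408155 H=6052393/1304105] → run F
t=23: vr[A=4 D=8135/1991 G=1637467/408155 H=6052393/1304105] → run A
t=24: vr[D=8135/1991 G=1637467/408155 H=6052393/1304105] → run G
t=25: vr[D=8135/1991 G=2147163/408155 H=6052393/1304105] → run D
t=26: vr[D=9159/1991 G=2147163/408155 H=6052393/1304105] → run D
t=27: vr[G=2147163/408155 H=6052393/1304105] → run H
t=28: vr[G=2147163/408155 H=8091177/1304105] → run G
t=29: vr[H=8091177/1304105] → run H
t=30: vr[H=10129961/1304105] → run H
t=31: vr[H=2433749/260821] → run H
t=32: vr[H=14207529/1304105] → run H
t=33: (idle)
t=34: (idle)
t=35: (idle)
t=36: (idle)
t=37: (idle)
t=38: (idle)
t=39: (idle)
t=40: (idle)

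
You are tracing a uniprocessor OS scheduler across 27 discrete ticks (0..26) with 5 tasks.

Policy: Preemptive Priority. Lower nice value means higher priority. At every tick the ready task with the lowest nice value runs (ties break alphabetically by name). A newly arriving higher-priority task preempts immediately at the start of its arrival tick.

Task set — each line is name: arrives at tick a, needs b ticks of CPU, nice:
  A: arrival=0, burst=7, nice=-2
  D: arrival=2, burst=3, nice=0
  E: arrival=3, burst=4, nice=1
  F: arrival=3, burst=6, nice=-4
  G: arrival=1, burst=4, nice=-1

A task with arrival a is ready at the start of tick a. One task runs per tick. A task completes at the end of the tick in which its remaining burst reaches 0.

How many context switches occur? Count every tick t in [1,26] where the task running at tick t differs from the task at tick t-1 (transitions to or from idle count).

t=0: ready={A} → run A
t=1: ready={A,G} → run A
t=2: ready={A,D,G} → run A
t=3: ready={A,D,E,F,G} → run F
t=4: ready={A,D,E,F,G} → run F
t=5: ready={A,D,E,F,G} → run F
t=6: ready={A,D,E,F,G} → run F
t=7: ready={A,D,E,F,G} → run F
t=8: ready={A,D,E,F,G} → run F
t=9: ready={A,D,E,G} → run A
t=10: ready={A,D,E,G} → run A
t=11: ready={A,D,E,G} → run A
t=12: ready={A,D,E,G} → run A
t=13: ready={D,E,G} → run G
t=14: ready={D,E,G} → run G
t=15: ready={D,E,G} → run G
t=16: ready={D,E,G} → run G
t=17: ready={D,E} → run D
t=18: ready={D,E} → run D
t=19: ready={D,E} → run D
t=20: ready={E} → run E
t=21: ready={E} → run E
t=22: ready={E} → run E
t=23: ready={E} → run E
t=24: (idle)
t=25: (idle)
t=26: (idle)

context switches = 6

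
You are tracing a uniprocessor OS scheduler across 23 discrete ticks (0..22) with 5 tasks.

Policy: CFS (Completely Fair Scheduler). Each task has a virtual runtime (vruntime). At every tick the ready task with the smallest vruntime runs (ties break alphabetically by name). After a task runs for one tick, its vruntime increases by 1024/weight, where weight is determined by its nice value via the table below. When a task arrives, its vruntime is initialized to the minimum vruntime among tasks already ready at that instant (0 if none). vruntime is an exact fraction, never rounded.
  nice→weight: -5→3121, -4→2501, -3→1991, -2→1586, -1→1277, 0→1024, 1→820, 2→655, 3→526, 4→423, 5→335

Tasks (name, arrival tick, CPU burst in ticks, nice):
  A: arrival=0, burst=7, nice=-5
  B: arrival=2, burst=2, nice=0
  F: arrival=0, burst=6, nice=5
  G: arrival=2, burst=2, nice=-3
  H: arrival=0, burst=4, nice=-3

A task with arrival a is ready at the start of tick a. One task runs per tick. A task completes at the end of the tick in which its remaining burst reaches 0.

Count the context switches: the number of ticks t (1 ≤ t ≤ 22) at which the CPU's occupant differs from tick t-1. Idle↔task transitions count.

context switches = 15

t=0: vr[A=0 F=0 H=0] → run A
t=1: vr[A=1024/3121 F=0 H=0] → run F
t=2: vr[A=1024/3121 B=0 F=1024/335 G=0 H=0] → run B
t=3: vr[A=1024/3121 B=1 F=1024/335 G=0 H=0] → run G
t=4: vr[A=1024/3121 B=1 F=1024/335 G=1024/1991 H=0] → run H
t=5: vr[A=1024/3121 B=1 F=1024/335 G=1024/1991 H=1024/1991] → run A
t=6: vr[A=2048/3121 B=1 F=1024/335 G=1024/1991 H=1024/1991] → run G
t=7: vr[A=2048/3121 B=1 F=1024/335 H=1024/1991] → run H
t=8: vr[A=2048/3121 B=1 F=1024/335 H=2048/1991] → run A
t=9: vr[A=3072/3121 B=1 F=1024/335 H=2048/1991] → run A
t=10: vr[A=4096/3121 B=1 F=1024/335 H=2048/1991] → run B
t=11: vr[A=4096/3121 F=1024/335 H=2048/1991] → run H
t=12: vr[A=4096/3121 F=1024/335 H=3072/1991] → run A
t=13: vr[A=5120/3121 F=1024/335 H=3072/1991] → run H
t=14: vr[A=5120/3121 F=1024/335] → run A
t=15: vr[A=6144/3121 F=1024/335] → run A
t=16: vr[F=1024/335] → run F
t=17: vr[F=2048/335] → run F
t=18: vr[F=3072/335] → run F
t=19: vr[F=4096/335] → run F
t=20: vr[F=1024/67] → run F
t=21: (idle)
t=22: (idle)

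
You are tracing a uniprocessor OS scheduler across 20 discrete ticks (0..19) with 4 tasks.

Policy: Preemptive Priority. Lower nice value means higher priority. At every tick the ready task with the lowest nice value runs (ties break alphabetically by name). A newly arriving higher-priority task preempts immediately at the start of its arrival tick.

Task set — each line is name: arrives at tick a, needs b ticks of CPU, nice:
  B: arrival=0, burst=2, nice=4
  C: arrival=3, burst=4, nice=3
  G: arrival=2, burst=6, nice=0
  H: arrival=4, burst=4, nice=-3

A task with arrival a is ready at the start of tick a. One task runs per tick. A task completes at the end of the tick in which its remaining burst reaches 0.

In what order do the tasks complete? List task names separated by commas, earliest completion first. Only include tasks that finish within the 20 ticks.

completion order = B, H, G, C

t=0: ready={B} → run B
t=1: ready={B} → run B
t=2: ready={G} → run G
t=3: ready={C,G} → run G
t=4: ready={C,G,H} → run H
t=5: ready={C,G,H} → run H
t=6: ready={C,G,H} → run H
t=7: ready={C,G,H} → run H
t=8: ready={C,G} → run G
t=9: ready={C,G} → run G
t=10: ready={C,G} → run G
t=11: ready={C,G} → run G
t=12: ready={C} → run C
t=13: ready={C} → run C
t=14: ready={C} → run C
t=15: ready={C} → run C
t=16: (idle)
t=17: (idle)
t=18: (idle)
t=19: (idle)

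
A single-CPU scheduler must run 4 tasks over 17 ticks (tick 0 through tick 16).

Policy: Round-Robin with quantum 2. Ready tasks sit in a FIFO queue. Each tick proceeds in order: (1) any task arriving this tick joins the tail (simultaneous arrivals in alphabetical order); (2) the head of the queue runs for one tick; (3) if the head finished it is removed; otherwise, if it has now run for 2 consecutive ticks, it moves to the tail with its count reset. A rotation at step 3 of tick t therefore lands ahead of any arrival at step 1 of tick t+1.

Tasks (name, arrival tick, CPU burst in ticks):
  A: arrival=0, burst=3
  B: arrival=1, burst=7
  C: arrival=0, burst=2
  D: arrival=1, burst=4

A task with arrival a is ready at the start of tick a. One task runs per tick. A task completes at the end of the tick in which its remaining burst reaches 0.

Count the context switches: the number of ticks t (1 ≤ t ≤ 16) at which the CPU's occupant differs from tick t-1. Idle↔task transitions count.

context switches = 8

t=0: queue=[A,C] q_used=0 → run A
t=1: queue=[A,C,B,D] q_used=1 → run A
t=2: queue=[C,B,D,A] q_used=0 → run C
t=3: queue=[C,B,D,A] q_used=1 → run C
t=4: queue=[B,D,A] q_used=0 → run B
t=5: queue=[B,D,A] q_used=1 → run B
t=6: queue=[D,A,B] q_used=0 → run D
t=7: queue=[D,A,B] q_used=1 → run D
t=8: queue=[A,B,D] q_used=0 → run A
t=9: queue=[B,D] q_used=0 → run B
t=10: queue=[B,D] q_used=1 → run B
t=11: queue=[D,B] q_used=0 → run D
t=12: queue=[D,B] q_used=1 → run D
t=13: queue=[B] q_used=0 → run B
t=14: queue=[B] q_used=1 → run B
t=15: queue=[B] q_used=0 → run B
t=16: (idle)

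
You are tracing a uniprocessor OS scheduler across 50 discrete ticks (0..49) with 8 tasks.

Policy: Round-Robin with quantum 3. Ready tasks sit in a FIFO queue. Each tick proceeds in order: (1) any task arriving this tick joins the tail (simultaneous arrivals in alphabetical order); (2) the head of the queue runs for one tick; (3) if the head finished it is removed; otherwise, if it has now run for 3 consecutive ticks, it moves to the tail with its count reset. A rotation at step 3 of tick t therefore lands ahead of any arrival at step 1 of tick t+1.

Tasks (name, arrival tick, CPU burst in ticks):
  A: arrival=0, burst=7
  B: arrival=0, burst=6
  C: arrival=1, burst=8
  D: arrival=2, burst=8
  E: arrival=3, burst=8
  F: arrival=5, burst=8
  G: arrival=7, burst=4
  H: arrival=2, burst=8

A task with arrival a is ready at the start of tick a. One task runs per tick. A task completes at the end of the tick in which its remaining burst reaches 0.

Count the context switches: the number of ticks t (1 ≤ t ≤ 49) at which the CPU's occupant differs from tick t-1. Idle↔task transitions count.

context switches = 18

t=0: queue=[A,B] q_used=0 → run A
t=1: queue=[A,B,C] q_used=1 → run A
t=2: queue=[A,B,C,D,H] q_used=2 → run A
t=3: queue=[B,C,D,H,A,E] q_used=0 → run B
t=4: queue=[B,C,D,H,A,E] q_used=1 → run B
t=5: queue=[B,C,D,H,A,E,F] q_used=2 → run B
t=6: queue=[C,D,H,A,E,F,B] q_used=0 → run C
t=7: queue=[C,D,H,A,E,F,B,G] q_used=1 → run C
t=8: queue=[C,D,H,A,E,F,B,G] q_used=2 → run C
t=9: queue=[D,H,A,E,F,B,G,C] q_used=0 → run D
t=10: queue=[D,H,A,E,F,B,G,C] q_used=1 → run D
t=11: queue=[D,H,A,E,F,B,G,C] q_used=2 → run D
t=12: queue=[H,A,E,F,B,G,C,D] q_used=0 → run H
t=13: queue=[H,A,E,F,B,G,C,D] q_used=1 → run H
t=14: queue=[H,A,E,F,B,G,C,D] q_used=2 → run H
t=15: queue=[A,E,F,B,G,C,D,H] q_used=0 → run A
t=16: queue=[A,E,F,B,G,C,D,H] q_used=1 → run A
t=17: queue=[A,E,F,B,G,C,D,H] q_used=2 → run A
t=18: queue=[E,F,B,G,C,D,H,A] q_used=0 → run E
t=19: queue=[E,F,B,G,C,D,H,A] q_used=1 → run E
t=20: queue=[E,F,B,G,C,D,H,A] q_used=2 → run E
t=21: queue=[F,B,G,C,D,H,A,E] q_used=0 → run F
t=22: queue=[F,B,G,C,D,H,A,E] q_used=1 → run F
t=23: queue=[F,B,G,C,D,H,A,E] q_used=2 → run F
t=24: queue=[B,G,C,D,H,A,E,F] q_used=0 → run B
t=25: queue=[B,G,C,D,H,A,E,F] q_used=1 → run B
t=26: queue=[B,G,C,D,H,A,E,F] q_used=2 → run B
t=27: queue=[G,C,D,H,A,E,F] q_used=0 → run G
t=28: queue=[G,C,D,H,A,E,F] q_used=1 → run G
t=29: queue=[G,C,D,H,A,E,F] q_used=2 → run G
t=30: queue=[C,D,H,A,E,F,G] q_used=0 → run C
t=31: queue=[C,D,H,A,E,F,G] q_used=1 → run C
t=32: queue=[C,D,H,A,E,F,G] q_used=2 → run C
t=33: queue=[D,H,A,E,F,G,C] q_used=0 → run D
t=34: queue=[D,H,A,E,F,G,C] q_used=1 → run D
t=35: queue=[D,H,A,E,F,G,C] q_used=2 → run D
t=36: queue=[H,A,E,F,G,C,D] q_used=0 → run H
t=37: queue=[H,A,E,F,G,C,D] q_used=1 → run H
t=38: queue=[H,A,E,F,G,C,D] q_used=2 → run H
t=39: queue=[A,E,F,G,C,D,H] q_used=0 → run A
t=40: queue=[E,F,G,C,D,H] q_used=0 → run E
t=41: queue=[E,F,G,C,D,H] q_used=1 → run E
t=42: queue=[E,F,G,C,D,H] q_used=2 → run E
t=43: queue=[F,G,C,D,H,E] q_used=0 → run F
t=44: queue=[F,G,C,D,H,E] q_used=1 → run F
t=45: queue=[F,G,C,D,H,E] q_used=2 → run F
t=46: queue=[G,C,D,H,E,F] q_used=0 → run G
t=47: queue=[C,D,H,E,F] q_used=0 → run C
t=48: queue=[C,D,H,E,F] q_used=1 → run C
t=49: queue=[D,H,E,F] q_used=0 → run D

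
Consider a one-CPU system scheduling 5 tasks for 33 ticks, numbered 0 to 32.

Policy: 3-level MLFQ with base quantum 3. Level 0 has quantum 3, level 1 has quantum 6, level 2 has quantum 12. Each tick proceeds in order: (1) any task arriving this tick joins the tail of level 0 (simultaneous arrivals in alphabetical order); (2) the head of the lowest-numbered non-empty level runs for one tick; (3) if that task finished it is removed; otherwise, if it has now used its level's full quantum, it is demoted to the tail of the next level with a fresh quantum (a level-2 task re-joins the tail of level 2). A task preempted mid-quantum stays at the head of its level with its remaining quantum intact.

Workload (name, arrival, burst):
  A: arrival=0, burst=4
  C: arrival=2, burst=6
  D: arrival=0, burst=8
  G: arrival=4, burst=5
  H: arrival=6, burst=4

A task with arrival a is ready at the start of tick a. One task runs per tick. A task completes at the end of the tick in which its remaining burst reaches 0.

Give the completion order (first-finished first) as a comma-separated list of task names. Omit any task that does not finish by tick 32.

completion order = A, D, C, G, H

t=0: L0/L1/L2 = AD/-/- → run A
t=1: L0/L1/L2 = AD/-/- → run A
t=2: L0/L1/L2 = ADC/-/- → run A
t=3: L0/L1/L2 = DC/A/- → run D
t=4: L0/L1/L2 = DCG/A/- → run D
t=5: L0/L1/L2 = DCG/A/- → run D
t=6: L0/L1/L2 = CGH/AD/- → run C
t=7: L0/L1/L2 = CGH/AD/- → run C
t=8: L0/L1/L2 = CGH/AD/- → run C
t=9: L0/L1/L2 = GH/ADC/- → run G
t=10: L0/L1/L2 = GH/ADC/- → run G
t=11: L0/L1/L2 = GH/ADC/- → run G
t=12: L0/L1/L2 = H/ADCG/- → run H
t=13: L0/L1/L2 = H/ADCG/- → run H
t=14: L0/L1/L2 = H/ADCG/- → run H
t=15: L0/L1/L2 = -/ADCGH/- → run A
t=16: L0/L1/L2 = -/DCGH/- → run D
t=17: L0/L1/L2 = -/DCGH/- → run D
t=18: L0/L1/L2 = -/DCGH/- → run D
t=19: L0/L1/L2 = -/DCGH/- → run D
t=20: L0/L1/L2 = -/DCGH/- → run D
t=21: L0/L1/L2 = -/CGH/- → run C
t=22: L0/L1/L2 = -/CGH/- → run C
t=23: L0/L1/L2 = -/CGH/- → run C
t=24: L0/L1/L2 = -/GH/- → run G
t=25: L0/L1/L2 = -/GH/- → run G
t=26: L0/L1/L2 = -/H/- → run H
t=27: (idle)
t=28: (idle)
t=29: (idle)
t=30: (idle)
t=31: (idle)
t=32: (idle)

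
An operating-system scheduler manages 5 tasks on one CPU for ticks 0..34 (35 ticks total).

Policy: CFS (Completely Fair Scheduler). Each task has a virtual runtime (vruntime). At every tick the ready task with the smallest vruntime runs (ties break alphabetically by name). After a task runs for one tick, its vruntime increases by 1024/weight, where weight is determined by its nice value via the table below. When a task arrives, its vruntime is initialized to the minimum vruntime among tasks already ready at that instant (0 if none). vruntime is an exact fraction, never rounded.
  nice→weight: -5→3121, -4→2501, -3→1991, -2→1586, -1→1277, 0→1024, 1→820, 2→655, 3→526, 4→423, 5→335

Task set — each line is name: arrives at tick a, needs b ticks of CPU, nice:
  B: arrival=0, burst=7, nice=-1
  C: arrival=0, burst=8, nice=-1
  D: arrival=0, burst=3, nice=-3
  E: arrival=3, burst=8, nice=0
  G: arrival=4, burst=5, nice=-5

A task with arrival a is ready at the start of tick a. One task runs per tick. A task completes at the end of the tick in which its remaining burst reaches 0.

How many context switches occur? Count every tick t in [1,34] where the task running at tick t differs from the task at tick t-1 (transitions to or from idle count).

context switches = 28

t=0: vr[B=0 C=0 D=0] → run B
t=1: vr[B=1024/1277 C=0 D=0] → run C
t=2: vr[B=1024/1277 C=1024/1277 D=0] → run D
t=3: vr[B=1024/1277 C=1024/1277 D=1024/1991 E=1024/1991] → run D
t=4: vr[B=1024/1277 C=1024/1277 D=2048/1991 E=1024/1991 G=1024/1991] → run E
t=5: vr[B=1024/1277 C=1024/1277 D=2048/1991 E=3015/1991 G=1024/1991] → run G
t=6: vr[B=1024/1277 C=1024/1277 D=2048/1991 E=3015/1991 G=5234688/6213911] → run B
t=7: vr[B=2048/1277 C=1024/1277 D=2048/1991 E=3015/1991 G=5234688/6213911] → run C
t=8: vr[B=2048/1277 C=2048/1277 D=2048/1991 E=3015/1991 G=5234688/6213911] → run G
t=9: vr[B=2048/1277 C=2048/1277 D=2048/1991 E=3015/1991 G=7273472/6213911] → run D
t=10: vr[B=2048/1277 C=2048/1277 E=3015/1991 G=7273472/6213911] → run G
t=11: vr[B=2048/1277 C=2048/1277 E=3015/1991 G=9312256/6213911] → run G
t=12: vr[B=2048/1277 C=2048/1277 E=3015/1991 G=11351040/6213911] → run E
t=13: vr[B=2048/1277 C=2048/1277 E=5006/1991 G=11351040/6213911] → run B
t=14: vr[B=3072/1277 C=2048/1277 E=5006/1991 G=11351040/6213911] → run C
t=15: vr[B=3072/1277 C=3072/1277 E=5006/1991 G=11351040/6213911] → run G
t=16: vr[B=3072/1277 C=3072/1277 E=5006/1991] → run B
t=17: vr[B=4096/1277 C=3072/1277 E=5006/1991] → run C
t=18: vr[B=4096/1277 C=4096/1277 E=5006/1991] → run E
t=19: vr[B=4096/1277 C=4096/1277 E=6997/1991] → run B
t=20: vr[B=5120/1277 C=4096/1277 E=6997/1991] → run C
t=21: vr[B=5120/1277 C=5120/1277 E=6997/1991] → run E
t=22: vr[B=5120/1277 C=5120/1277 E=8988/1991] → run B
t=23: vr[B=6144/1277 C=5120/1277 E=8988/1991] → run C
t=24: vr[B=6144/1277 C=6144/1277 E=8988/1991] → run E
t=25: vr[B=6144/1277 C=6144/1277 E=10979/1991] → run B
t=26: vr[C=6144/1277 E=10979/1991] → run C
t=27: vr[C=7168/1277 E=10979/1991] → run E
t=28: vr[C=7168/1277 E=12970/1991] → run C
t=29: vr[E=12970/1991] → run E
t=30: vr[E=14961/1991] → run E
t=31: (idle)
t=32: (idle)
t=33: (idle)
t=34: (idle)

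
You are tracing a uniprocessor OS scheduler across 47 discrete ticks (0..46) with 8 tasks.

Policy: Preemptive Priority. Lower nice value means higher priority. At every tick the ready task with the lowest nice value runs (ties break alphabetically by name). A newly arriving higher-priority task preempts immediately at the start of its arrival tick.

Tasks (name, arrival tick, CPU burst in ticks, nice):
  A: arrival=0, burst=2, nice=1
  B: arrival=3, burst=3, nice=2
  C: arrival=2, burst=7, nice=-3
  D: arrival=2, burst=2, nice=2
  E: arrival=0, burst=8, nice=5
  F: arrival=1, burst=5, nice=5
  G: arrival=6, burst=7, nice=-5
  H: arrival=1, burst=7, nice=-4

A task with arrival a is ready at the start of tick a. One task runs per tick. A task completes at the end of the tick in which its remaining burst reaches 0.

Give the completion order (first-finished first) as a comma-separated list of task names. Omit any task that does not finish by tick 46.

completion order = G, H, C, A, B, D, E, F

t=0: ready={A,E} → run A
t=1: ready={A,E,F,H} → run H
t=2: ready={A,C,D,E,F,H} → run H
t=3: ready={A,B,C,D,E,F,H} → run H
t=4: ready={A,B,C,D,E,F,H} → run H
t=5: ready={A,B,C,D,E,F,H} → run H
t=6: ready={A,B,C,D,E,F,G,H} → run G
t=7: ready={A,B,C,D,E,F,G,H} → run G
t=8: ready={A,B,C,D,E,F,G,H} → run G
t=9: ready={A,B,C,D,E,F,G,H} → run G
t=10: ready={A,B,C,D,E,F,G,H} → run G
t=11: ready={A,B,C,D,E,F,G,H} → run G
t=12: ready={A,B,C,D,E,F,G,H} → run G
t=13: ready={A,B,C,D,E,F,H} → run H
t=14: ready={A,B,C,D,E,F,H} → run H
t=15: ready={A,B,C,D,E,F} → run C
t=16: ready={A,B,C,D,E,F} → run C
t=17: ready={A,B,C,D,E,F} → run C
t=18: ready={A,B,C,D,E,F} → run C
t=19: ready={A,B,C,D,E,F} → run C
t=20: ready={A,B,C,D,E,F} → run C
t=21: ready={A,B,C,D,E,F} → run C
t=22: ready={A,B,D,E,F} → run A
t=23: ready={B,D,E,F} → run B
t=24: ready={B,D,E,F} → run B
t=25: ready={B,D,E,F} → run B
t=26: ready={D,E,F} → run D
t=27: ready={D,E,F} → run D
t=28: ready={E,F} → run E
t=29: ready={E,F} → run E
t=30: ready={E,F} → run E
t=31: ready={E,F} → run E
t=32: ready={E,F} → run E
t=33: ready={E,F} → run E
t=34: ready={E,F} → run E
t=35: ready={E,F} → run E
t=36: ready={F} → run F
t=37: ready={F} → run F
t=38: ready={F} → run F
t=39: ready={F} → run F
t=40: ready={F} → run F
t=41: (idle)
t=42: (idle)
t=43: (idle)
t=44: (idle)
t=45: (idle)
t=46: (idle)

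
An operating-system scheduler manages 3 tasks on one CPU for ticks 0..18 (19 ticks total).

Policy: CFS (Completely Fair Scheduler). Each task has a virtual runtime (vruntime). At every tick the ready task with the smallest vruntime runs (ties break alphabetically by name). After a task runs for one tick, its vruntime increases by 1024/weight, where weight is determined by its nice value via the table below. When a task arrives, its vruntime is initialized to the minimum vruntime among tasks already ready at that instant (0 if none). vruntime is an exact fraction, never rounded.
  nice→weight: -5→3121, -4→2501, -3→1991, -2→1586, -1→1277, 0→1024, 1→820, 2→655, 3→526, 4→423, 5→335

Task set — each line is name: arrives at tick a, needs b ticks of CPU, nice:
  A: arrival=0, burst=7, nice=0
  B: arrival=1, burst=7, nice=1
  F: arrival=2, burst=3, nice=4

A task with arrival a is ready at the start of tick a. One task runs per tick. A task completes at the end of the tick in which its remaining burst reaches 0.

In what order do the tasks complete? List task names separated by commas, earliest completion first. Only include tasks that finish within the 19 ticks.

completion order = F, A, B

t=0: vr[A=0] → run A
t=1: vr[A=1 B=1] → run A
t=2: vr[A=2 B=1 F=1] → run B
t=3: vr[A=2 B=461/205 F=1] → run F
t=4: vr[A=2 B=461/205 F=1447/423] → run A
t=5: vr[A=3 B=461/205 F=1447/423] → run B
t=6: vr[A=3 B=717/205 F=1447/423] → run A
t=7: vr[A=4 B=717/205 F=1447/423] → run F
t=8: vr[A=4 B=717/205 F=2471/423] → run B
t=9: vr[A=4 B=973/205 F=2471/423] → run A
t=10: vr[A=5 B=973/205 F=2471/423] → run B
t=11: vr[A=5 B=1229/205 F=2471/423] → run A
t=12: vr[A=6 B=1229/205 F=2471/423] → run F
t=13: vr[A=6 B=1229/205] → run B
t=14: vr[A=6 B=297/41] → run A
t=15: vr[B=297/41] → run B
t=16: vr[B=1741/205] → run B
t=17: (idle)
t=18: (idle)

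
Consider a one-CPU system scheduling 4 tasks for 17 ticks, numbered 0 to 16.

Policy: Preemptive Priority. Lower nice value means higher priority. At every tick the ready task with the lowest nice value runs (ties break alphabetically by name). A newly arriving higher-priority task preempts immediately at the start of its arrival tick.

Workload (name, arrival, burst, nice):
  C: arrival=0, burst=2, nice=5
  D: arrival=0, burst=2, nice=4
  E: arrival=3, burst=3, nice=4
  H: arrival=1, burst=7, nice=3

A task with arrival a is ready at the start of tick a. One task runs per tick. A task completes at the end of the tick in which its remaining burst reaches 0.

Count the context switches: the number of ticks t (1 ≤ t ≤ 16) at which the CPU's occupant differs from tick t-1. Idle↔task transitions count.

t=0: ready={C,D} → run D
t=1: ready={C,D,H} → run H
t=2: ready={C,D,H} → run H
t=3: ready={C,D,E,H} → run H
t=4: ready={C,D,E,H} → run H
t=5: ready={C,D,E,H} → run H
t=6: ready={C,D,E,H} → run H
t=7: ready={C,D,E,H} → run H
t=8: ready={C,D,E} → run D
t=9: ready={C,E} → run E
t=10: ready={C,E} → run E
t=11: ready={C,E} → run E
t=12: ready={C} → run C
t=13: ready={C} → run C
t=14: (idle)
t=15: (idle)
t=16: (idle)

context switches = 5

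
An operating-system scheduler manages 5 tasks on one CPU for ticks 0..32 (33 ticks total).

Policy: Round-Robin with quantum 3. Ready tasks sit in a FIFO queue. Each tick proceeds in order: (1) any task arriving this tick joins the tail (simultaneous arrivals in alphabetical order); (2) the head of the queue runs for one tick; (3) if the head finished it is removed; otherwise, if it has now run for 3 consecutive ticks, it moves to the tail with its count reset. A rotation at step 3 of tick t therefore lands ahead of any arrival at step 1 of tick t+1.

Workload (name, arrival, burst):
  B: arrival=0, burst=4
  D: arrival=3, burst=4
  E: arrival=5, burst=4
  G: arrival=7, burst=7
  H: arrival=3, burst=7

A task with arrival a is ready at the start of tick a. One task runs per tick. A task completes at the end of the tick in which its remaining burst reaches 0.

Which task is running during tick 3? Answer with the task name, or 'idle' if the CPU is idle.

running at tick 3 = B

t=0: queue=[B] q_used=0 → run B
t=1: queue=[B] q_used=1 → run B
t=2: queue=[B] q_used=2 → run B
t=3: queue=[B,D,H] q_used=0 → run B
t=4: queue=[D,H] q_used=0 → run D
t=5: queue=[D,H,E] q_used=1 → run D
t=6: queue=[D,H,E] q_used=2 → run D
t=7: queue=[H,E,D,G] q_used=0 → run H
t=8: queue=[H,E,D,G] q_used=1 → run H
t=9: queue=[H,E,D,G] q_used=2 → run H
t=10: queue=[E,D,G,H] q_used=0 → run E
t=11: queue=[E,D,G,H] q_used=1 → run E
t=12: queue=[E,D,G,H] q_used=2 → run E
t=13: queue=[D,G,H,E] q_used=0 → run D
t=14: queue=[G,H,E] q_used=0 → run G
t=15: queue=[G,H,E] q_used=1 → run G
t=16: queue=[G,H,E] q_used=2 → run G
t=17: queue=[H,E,G] q_used=0 → run H
t=18: queue=[H,E,G] q_used=1 → run H
t=19: queue=[H,E,G] q_used=2 → run H
t=20: queue=[E,G,H] q_used=0 → run E
t=21: queue=[G,H] q_used=0 → run G
t=22: queue=[G,H] q_used=1 → run G
t=23: queue=[G,H] q_used=2 → run G
t=24: queue=[H,G] q_used=0 → run H
t=25: queue=[G] q_used=0 → run G
t=26: (idle)
t=27: (idle)
t=28: (idle)
t=29: (idle)
t=30: (idle)
t=31: (idle)
t=32: (idle)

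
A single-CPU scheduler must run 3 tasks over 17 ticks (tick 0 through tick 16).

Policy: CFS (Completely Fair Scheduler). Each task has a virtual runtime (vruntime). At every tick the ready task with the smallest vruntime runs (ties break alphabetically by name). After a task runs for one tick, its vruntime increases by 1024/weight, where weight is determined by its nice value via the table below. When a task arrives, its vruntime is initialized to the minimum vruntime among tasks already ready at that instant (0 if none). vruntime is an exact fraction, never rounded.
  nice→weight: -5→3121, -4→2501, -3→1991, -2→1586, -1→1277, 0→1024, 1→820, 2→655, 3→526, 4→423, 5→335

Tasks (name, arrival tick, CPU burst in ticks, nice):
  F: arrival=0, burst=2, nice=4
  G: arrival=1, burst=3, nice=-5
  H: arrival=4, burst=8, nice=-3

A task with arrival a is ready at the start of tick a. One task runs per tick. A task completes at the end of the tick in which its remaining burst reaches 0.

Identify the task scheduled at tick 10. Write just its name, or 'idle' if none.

t=0: vr[F=0] → run F
t=1: vr[F=1024/423 G=1024/423] → run F
t=2: vr[G=1024/423] → run G
t=3: vr[G=3629056/1320183] → run G
t=4: vr[G=4062208/1320183 H=4062208/1320183] → run G
t=5: vr[H=4062208/1320183] → run H
t=6: vr[H=9439723520/2628484353] → run H
t=7: vr[H=10791590912/2628484353] → run H
t=8: vr[H=12143458304/2628484353] → run H
t=9: vr[H=13495325696/2628484353] → run H
t=10: vr[H=14847193088/2628484353] → run H
t=11: vr[H=16199060480/2628484353] → run H
t=12: vr[H=17550927872/2628484353] → run H
t=13: (idle)
t=14: (idle)
t=15: (idle)
t=16: (idle)

running at tick 10 = H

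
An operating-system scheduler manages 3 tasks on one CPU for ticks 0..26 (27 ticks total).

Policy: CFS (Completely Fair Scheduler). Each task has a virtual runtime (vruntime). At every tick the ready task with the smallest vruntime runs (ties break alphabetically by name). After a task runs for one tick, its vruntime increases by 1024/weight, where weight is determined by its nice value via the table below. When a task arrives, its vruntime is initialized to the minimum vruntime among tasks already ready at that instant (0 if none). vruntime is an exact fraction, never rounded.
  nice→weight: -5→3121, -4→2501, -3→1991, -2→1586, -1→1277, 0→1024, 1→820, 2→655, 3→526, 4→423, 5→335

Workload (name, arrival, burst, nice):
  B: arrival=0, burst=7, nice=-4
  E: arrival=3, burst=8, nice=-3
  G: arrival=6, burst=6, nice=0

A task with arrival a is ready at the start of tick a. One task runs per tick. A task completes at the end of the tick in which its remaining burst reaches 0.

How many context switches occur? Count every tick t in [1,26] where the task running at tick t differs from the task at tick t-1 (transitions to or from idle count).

t=0: vr[B=0] → run B
t=1: vr[B=1024/2501] → run B
t=2: vr[B=2048/2501] → run B
t=3: vr[B=3072/2501 E=3072/2501] → run B
t=4: vr[B=4096/2501 E=3072/2501] → run E
t=5: vr[B=4096/2501 E=8677376/4979491] → run B
t=6: vr[B=5120/2501 E=8677376/4979491 G=8677376/4979491] → run E
t=7: vr[B=5120/2501 E=11238400/4979491 G=8677376/4979491] → run G
t=8: vr[B=5120/2501 E=11238400/4979491 G=13656867/4979491] → run B
t=9: vr[B=6144/2501 E=11238400/4979491 G=13656867/4979491] → run E
t=10: vr[B=6144/2501 E=13799424/4979491 G=13656867/4979491] → run B
t=11: vr[E=13799424/4979491 G=13656867/4979491] → run G
t=12: vr[E=13799424/4979491 G=18636358/4979491] → run E
t=13: vr[E=16360448/4979491 G=18636358/4979491] → run E
t=14: vr[E=18921472/4979491 G=18636358/4979491] → run G
t=15: vr[E=18921472/4979491 G=23615849/4979491] → run E
t=16: vr[E=21482496/4979491 G=23615849/4979491] → run E
t=17: vr[E=24043520/4979491 G=23615849/4979491] → run G
t=18: vr[E=24043520/4979491 G=28595340/4979491] → run E
t=19: vr[G=28595340/4979491] → run G
t=20: vr[G=33574831/4979491] → run G
t=21: (idle)
t=22: (idle)
t=23: (idle)
t=24: (idle)
t=25: (idle)
t=26: (idle)

context switches = 15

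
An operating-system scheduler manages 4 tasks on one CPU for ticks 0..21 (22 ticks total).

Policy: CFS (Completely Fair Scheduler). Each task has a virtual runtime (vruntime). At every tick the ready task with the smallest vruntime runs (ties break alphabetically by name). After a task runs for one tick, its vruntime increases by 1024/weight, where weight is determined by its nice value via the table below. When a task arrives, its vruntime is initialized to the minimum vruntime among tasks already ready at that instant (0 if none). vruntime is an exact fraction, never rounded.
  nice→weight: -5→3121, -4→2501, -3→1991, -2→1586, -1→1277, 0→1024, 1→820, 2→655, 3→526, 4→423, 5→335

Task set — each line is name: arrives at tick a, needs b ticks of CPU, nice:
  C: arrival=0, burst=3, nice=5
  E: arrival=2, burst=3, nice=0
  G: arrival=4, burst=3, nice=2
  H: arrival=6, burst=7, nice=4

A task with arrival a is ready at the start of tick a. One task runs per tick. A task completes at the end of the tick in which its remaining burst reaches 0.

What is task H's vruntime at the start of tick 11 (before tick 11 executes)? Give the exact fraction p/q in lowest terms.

vruntime(H, start of tick 11) = 1835794/141705

t=0: vr[C=0] → run C
t=1: vr[C=1024/335] → run C
t=2: vr[C=2048/335 E=2048/335] → run C
t=3: vr[E=2048/335] → run E
t=4: vr[E=2383/335 G=2383/335] → run E
t=5: vr[E=2718/335 G=2383/335] → run G
t=6: vr[E=2718/335 G=380781/43885 H=2718/335] → run E
t=7: vr[G=380781/43885 H=2718/335] → run H
t=8: vr[G=380781/43885 H=1492754/141705] → run G
t=9: vr[G=449389/43885 H=1492754/141705] → run G
t=10: vr[H=1492754/141705] → run H
t=11: vr[H=1835794/141705] → run H
t=12: vr[H=726278/47235] → run H
t=13: vr[H=2521874/141705] → run H
t=14: vr[H=2864914/141705] → run H
t=15: vr[H=1069318/47235] → run H
t=16: (idle)
t=17: (idle)
t=18: (idle)
t=19: (idle)
t=20: (idle)
t=21: (idle)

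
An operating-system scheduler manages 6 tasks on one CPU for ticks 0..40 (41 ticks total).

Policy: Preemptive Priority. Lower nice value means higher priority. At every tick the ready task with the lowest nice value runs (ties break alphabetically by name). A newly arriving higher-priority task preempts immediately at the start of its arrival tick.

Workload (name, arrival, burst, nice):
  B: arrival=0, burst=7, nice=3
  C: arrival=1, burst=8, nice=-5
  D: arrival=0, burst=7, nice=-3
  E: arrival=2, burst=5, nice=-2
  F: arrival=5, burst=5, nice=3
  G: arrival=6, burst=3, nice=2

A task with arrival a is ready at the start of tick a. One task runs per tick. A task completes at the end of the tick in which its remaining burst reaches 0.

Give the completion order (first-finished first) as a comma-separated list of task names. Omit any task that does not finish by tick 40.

completion order = C, D, E, G, B, F

t=0: ready={B,D} → run D
t=1: ready={B,C,D} → run C
t=2: ready={B,C,D,E} → run C
t=3: ready={B,C,D,E} → run C
t=4: ready={B,C,D,E} → run C
t=5: ready={B,C,D,E,F} → run C
t=6: ready={B,C,D,E,F,G} → run C
t=7: ready={B,C,D,E,F,G} → run C
t=8: ready={B,C,D,E,F,G} → run C
t=9: ready={B,D,E,F,G} → run D
t=10: ready={B,D,E,F,G} → run D
t=11: ready={B,D,E,F,G} → run D
t=12: ready={B,D,E,F,G} → run D
t=13: ready={B,D,E,F,G} → run D
t=14: ready={B,D,E,F,G} → run D
t=15: ready={B,E,F,G} → run E
t=16: ready={B,E,F,G} → run E
t=17: ready={B,E,F,G} → run E
t=18: ready={B,E,F,G} → run E
t=19: ready={B,E,F,G} → run E
t=20: ready={B,F,G} → run G
t=21: ready={B,F,G} → run G
t=22: ready={B,F,G} → run G
t=23: ready={B,F} → run B
t=24: ready={B,F} → run B
t=25: ready={B,F} → run B
t=26: ready={B,F} → run B
t=27: ready={B,F} → run B
t=28: ready={B,F} → run B
t=29: ready={B,F} → run B
t=30: ready={F} → run F
t=31: ready={F} → run F
t=32: ready={F} → run F
t=33: ready={F} → run F
t=34: ready={F} → run F
t=35: (idle)
t=36: (idle)
t=37: (idle)
t=38: (idle)
t=39: (idle)
t=40: (idle)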